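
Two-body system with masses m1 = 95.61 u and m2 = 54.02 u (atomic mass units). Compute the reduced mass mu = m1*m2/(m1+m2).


mu = m1 * m2 / (m1 + m2)
= 95.61 * 54.02 / (95.61 + 54.02)
= 5164.8522 / 149.63
= 34.5175 u

34.5175


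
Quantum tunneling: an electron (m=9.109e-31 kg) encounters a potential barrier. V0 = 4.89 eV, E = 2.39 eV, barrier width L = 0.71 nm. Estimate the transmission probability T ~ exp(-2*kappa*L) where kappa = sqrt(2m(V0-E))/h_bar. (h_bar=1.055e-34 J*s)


V0 - E = 2.5 eV = 4.0050e-19 J
kappa = sqrt(2 * m * (V0-E)) / h_bar
= sqrt(2 * 9.109e-31 * 4.0050e-19) / 1.055e-34
= 8.0965e+09 /m
2*kappa*L = 2 * 8.0965e+09 * 0.71e-9
= 11.4971
T = exp(-11.4971) = 1.015973e-05

1.015973e-05


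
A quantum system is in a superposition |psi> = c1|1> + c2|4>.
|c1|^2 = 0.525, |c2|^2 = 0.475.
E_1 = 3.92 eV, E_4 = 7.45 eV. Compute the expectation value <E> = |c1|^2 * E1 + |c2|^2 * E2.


<E> = |c1|^2 * E1 + |c2|^2 * E2
= 0.525 * 3.92 + 0.475 * 7.45
= 2.058 + 3.5387
= 5.5968 eV

5.5968


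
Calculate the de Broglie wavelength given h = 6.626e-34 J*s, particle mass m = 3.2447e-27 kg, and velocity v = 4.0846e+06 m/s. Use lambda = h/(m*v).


lambda = h / (m * v)
= 6.626e-34 / (3.2447e-27 * 4.0846e+06)
= 6.626e-34 / 1.3253e-20
= 4.9995e-14 m

4.9995e-14


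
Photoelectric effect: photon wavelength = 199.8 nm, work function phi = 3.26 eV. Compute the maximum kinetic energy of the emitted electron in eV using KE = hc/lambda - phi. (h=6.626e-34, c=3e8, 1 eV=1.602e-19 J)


E_photon = hc / lambda
= (6.626e-34)(3e8) / (199.8e-9)
= 9.9489e-19 J
= 6.2103 eV
KE = E_photon - phi
= 6.2103 - 3.26
= 2.9503 eV

2.9503


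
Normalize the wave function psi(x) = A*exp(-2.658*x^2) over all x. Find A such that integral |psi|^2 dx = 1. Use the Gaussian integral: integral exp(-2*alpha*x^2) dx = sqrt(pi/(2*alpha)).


integral |psi|^2 dx = A^2 * sqrt(pi/(2*alpha)) = 1
A^2 = sqrt(2*alpha/pi)
= sqrt(2 * 2.658 / pi)
= 1.300821
A = sqrt(1.300821)
= 1.1405

1.1405


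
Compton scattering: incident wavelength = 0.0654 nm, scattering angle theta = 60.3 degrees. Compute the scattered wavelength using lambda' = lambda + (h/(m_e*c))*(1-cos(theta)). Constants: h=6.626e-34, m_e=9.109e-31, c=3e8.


Compton wavelength: h/(m_e*c) = 2.4247e-12 m
d_lambda = 2.4247e-12 * (1 - cos(60.3 deg))
= 2.4247e-12 * 0.504541
= 1.2234e-12 m = 0.001223 nm
lambda' = 0.0654 + 0.001223
= 0.066623 nm

0.066623


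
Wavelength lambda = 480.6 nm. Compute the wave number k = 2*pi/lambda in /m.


k = 2 * pi / lambda
= 6.2832 / (480.6e-9)
= 6.2832 / 4.8060e-07
= 1.3074e+07 /m

1.3074e+07


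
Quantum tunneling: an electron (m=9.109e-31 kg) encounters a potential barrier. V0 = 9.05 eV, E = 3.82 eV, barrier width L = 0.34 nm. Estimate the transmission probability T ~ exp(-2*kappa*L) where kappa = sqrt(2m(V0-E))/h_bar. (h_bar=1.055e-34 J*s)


V0 - E = 5.23 eV = 8.3785e-19 J
kappa = sqrt(2 * m * (V0-E)) / h_bar
= sqrt(2 * 9.109e-31 * 8.3785e-19) / 1.055e-34
= 1.1711e+10 /m
2*kappa*L = 2 * 1.1711e+10 * 0.34e-9
= 7.9632
T = exp(-7.9632) = 3.480295e-04

3.480295e-04


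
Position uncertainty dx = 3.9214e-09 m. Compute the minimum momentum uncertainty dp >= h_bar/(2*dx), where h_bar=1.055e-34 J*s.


dp = h_bar / (2 * dx)
= 1.055e-34 / (2 * 3.9214e-09)
= 1.055e-34 / 7.8428e-09
= 1.3452e-26 kg*m/s

1.3452e-26


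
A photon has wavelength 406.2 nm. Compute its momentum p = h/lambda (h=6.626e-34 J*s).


p = h / lambda
= 6.626e-34 / (406.2e-9)
= 6.626e-34 / 4.0620e-07
= 1.6312e-27 kg*m/s

1.6312e-27


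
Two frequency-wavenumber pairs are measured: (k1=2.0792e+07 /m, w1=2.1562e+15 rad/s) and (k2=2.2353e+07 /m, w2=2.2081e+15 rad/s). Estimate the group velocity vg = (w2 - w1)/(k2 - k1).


vg = (w2 - w1) / (k2 - k1)
= (2.2081e+15 - 2.1562e+15) / (2.2353e+07 - 2.0792e+07)
= 5.1900e+13 / 1.5610e+06
= 3.3248e+07 m/s

3.3248e+07


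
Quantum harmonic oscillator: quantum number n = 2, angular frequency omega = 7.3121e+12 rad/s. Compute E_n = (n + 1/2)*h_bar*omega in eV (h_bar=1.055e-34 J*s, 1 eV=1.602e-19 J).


E = (n + 1/2) * h_bar * omega
= (2 + 0.5) * 1.055e-34 * 7.3121e+12
= 2.5 * 7.7143e-22
= 1.9286e-21 J
= 0.012 eV

0.012


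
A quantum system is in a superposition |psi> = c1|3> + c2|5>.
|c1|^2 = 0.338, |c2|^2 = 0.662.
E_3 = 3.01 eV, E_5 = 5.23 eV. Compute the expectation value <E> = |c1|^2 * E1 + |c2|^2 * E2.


<E> = |c1|^2 * E1 + |c2|^2 * E2
= 0.338 * 3.01 + 0.662 * 5.23
= 1.0174 + 3.4623
= 4.4796 eV

4.4796


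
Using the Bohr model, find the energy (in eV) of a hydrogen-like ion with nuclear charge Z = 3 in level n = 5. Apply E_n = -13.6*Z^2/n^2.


E_n = -13.6 * Z^2 / n^2
= -13.6 * 3^2 / 5^2
= -13.6 * 9 / 25
= -4.896 eV

-4.896


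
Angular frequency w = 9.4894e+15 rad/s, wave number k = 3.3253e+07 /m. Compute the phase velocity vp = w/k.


vp = w / k
= 9.4894e+15 / 3.3253e+07
= 2.8537e+08 m/s

2.8537e+08


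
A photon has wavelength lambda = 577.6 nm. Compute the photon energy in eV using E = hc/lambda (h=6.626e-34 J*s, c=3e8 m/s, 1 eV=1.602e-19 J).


E = hc / lambda
= (6.626e-34)(3e8) / (577.6e-9)
= 1.9878e-25 / 5.7760e-07
= 3.4415e-19 J
Converting to eV: 3.4415e-19 / 1.602e-19
= 2.1482 eV

2.1482


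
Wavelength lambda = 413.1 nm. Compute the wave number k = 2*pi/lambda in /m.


k = 2 * pi / lambda
= 6.2832 / (413.1e-9)
= 6.2832 / 4.1310e-07
= 1.5210e+07 /m

1.5210e+07


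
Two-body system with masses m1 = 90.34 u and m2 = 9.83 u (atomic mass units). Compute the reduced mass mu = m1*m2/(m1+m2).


mu = m1 * m2 / (m1 + m2)
= 90.34 * 9.83 / (90.34 + 9.83)
= 888.0422 / 100.17
= 8.8654 u

8.8654


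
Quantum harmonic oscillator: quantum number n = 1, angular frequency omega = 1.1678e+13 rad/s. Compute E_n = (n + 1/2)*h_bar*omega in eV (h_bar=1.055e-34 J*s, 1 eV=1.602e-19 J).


E = (n + 1/2) * h_bar * omega
= (1 + 0.5) * 1.055e-34 * 1.1678e+13
= 1.5 * 1.2320e-21
= 1.8480e-21 J
= 0.0115 eV

0.0115


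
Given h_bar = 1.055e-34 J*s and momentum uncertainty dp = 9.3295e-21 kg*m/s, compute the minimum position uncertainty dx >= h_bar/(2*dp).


dx = h_bar / (2 * dp)
= 1.055e-34 / (2 * 9.3295e-21)
= 1.055e-34 / 1.8659e-20
= 5.6541e-15 m

5.6541e-15


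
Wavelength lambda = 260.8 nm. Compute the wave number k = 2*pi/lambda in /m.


k = 2 * pi / lambda
= 6.2832 / (260.8e-9)
= 6.2832 / 2.6080e-07
= 2.4092e+07 /m

2.4092e+07


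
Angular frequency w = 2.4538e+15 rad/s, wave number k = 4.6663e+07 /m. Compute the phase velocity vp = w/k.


vp = w / k
= 2.4538e+15 / 4.6663e+07
= 5.2586e+07 m/s

5.2586e+07


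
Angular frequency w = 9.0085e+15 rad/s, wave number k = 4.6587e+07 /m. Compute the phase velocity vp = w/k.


vp = w / k
= 9.0085e+15 / 4.6587e+07
= 1.9337e+08 m/s

1.9337e+08


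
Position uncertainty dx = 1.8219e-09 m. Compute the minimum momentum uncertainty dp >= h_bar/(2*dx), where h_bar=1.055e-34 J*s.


dp = h_bar / (2 * dx)
= 1.055e-34 / (2 * 1.8219e-09)
= 1.055e-34 / 3.6438e-09
= 2.8953e-26 kg*m/s

2.8953e-26


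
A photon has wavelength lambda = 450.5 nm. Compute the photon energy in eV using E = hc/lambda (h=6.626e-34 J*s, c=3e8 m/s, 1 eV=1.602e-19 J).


E = hc / lambda
= (6.626e-34)(3e8) / (450.5e-9)
= 1.9878e-25 / 4.5050e-07
= 4.4124e-19 J
Converting to eV: 4.4124e-19 / 1.602e-19
= 2.7543 eV

2.7543


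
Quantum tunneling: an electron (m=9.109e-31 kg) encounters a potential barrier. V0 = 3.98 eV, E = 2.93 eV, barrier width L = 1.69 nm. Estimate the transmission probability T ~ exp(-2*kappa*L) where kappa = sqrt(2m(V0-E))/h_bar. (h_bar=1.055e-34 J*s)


V0 - E = 1.05 eV = 1.6821e-19 J
kappa = sqrt(2 * m * (V0-E)) / h_bar
= sqrt(2 * 9.109e-31 * 1.6821e-19) / 1.055e-34
= 5.2472e+09 /m
2*kappa*L = 2 * 5.2472e+09 * 1.69e-9
= 17.7354
T = exp(-17.7354) = 1.984369e-08

1.984369e-08


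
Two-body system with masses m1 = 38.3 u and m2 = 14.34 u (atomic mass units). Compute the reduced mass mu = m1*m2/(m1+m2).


mu = m1 * m2 / (m1 + m2)
= 38.3 * 14.34 / (38.3 + 14.34)
= 549.222 / 52.64
= 10.4335 u

10.4335


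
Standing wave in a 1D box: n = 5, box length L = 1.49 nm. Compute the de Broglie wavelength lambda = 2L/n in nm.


lambda = 2L / n
= 2 * 1.49 / 5
= 2.98 / 5
= 0.596 nm

0.596


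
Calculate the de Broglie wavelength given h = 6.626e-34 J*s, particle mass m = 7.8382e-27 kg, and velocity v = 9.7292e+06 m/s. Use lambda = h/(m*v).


lambda = h / (m * v)
= 6.626e-34 / (7.8382e-27 * 9.7292e+06)
= 6.626e-34 / 7.6259e-20
= 8.6888e-15 m

8.6888e-15


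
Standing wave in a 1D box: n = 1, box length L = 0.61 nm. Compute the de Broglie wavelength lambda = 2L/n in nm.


lambda = 2L / n
= 2 * 0.61 / 1
= 1.22 / 1
= 1.22 nm

1.22


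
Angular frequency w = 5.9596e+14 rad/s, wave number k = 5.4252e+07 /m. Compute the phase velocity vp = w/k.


vp = w / k
= 5.9596e+14 / 5.4252e+07
= 1.0985e+07 m/s

1.0985e+07


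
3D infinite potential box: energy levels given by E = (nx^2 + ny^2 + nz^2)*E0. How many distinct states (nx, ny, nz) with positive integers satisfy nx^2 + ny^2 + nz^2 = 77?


Enumerate all (nx, ny, nz) with nx^2 + ny^2 + nz^2 = 77:
(2,3,8)
(2,8,3)
(3,2,8)
(3,8,2)
(4,5,6)
(4,6,5)
(5,4,6)
(5,6,4)
(6,4,5)
(6,5,4)
(8,2,3)
(8,3,2)
Total degeneracy = 12

12


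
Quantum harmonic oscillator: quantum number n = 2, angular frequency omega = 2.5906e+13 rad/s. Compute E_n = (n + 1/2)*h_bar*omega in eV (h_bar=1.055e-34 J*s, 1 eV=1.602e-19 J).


E = (n + 1/2) * h_bar * omega
= (2 + 0.5) * 1.055e-34 * 2.5906e+13
= 2.5 * 2.7331e-21
= 6.8327e-21 J
= 0.0427 eV

0.0427


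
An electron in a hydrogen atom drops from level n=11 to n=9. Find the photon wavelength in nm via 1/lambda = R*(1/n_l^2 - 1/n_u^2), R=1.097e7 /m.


1/lambda = R * (1/n_l^2 - 1/n_u^2)
= 1.097e7 * (1/9^2 - 1/11^2)
= 1.097e7 * (0.012346 - 0.008264)
= 1.097e7 * 0.004081
= 4.4771e+04 /m
lambda = 1 / 4.4771e+04 = 22335.9161 nm

22335.9161


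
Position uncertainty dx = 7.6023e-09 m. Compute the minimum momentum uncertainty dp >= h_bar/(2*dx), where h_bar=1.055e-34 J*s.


dp = h_bar / (2 * dx)
= 1.055e-34 / (2 * 7.6023e-09)
= 1.055e-34 / 1.5205e-08
= 6.9387e-27 kg*m/s

6.9387e-27


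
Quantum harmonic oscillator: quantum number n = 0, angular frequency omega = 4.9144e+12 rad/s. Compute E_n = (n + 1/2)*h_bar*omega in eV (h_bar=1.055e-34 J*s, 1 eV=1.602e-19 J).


E = (n + 1/2) * h_bar * omega
= (0 + 0.5) * 1.055e-34 * 4.9144e+12
= 0.5 * 5.1847e-22
= 2.5923e-22 J
= 0.0016 eV

0.0016


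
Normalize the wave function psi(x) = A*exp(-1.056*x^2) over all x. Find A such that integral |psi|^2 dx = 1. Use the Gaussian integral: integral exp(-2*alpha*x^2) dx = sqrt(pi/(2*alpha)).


integral |psi|^2 dx = A^2 * sqrt(pi/(2*alpha)) = 1
A^2 = sqrt(2*alpha/pi)
= sqrt(2 * 1.056 / pi)
= 0.819921
A = sqrt(0.819921)
= 0.9055

0.9055


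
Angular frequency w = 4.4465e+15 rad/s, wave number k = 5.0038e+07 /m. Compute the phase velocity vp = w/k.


vp = w / k
= 4.4465e+15 / 5.0038e+07
= 8.8862e+07 m/s

8.8862e+07


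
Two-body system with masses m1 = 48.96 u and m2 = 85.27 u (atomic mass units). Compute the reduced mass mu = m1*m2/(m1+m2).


mu = m1 * m2 / (m1 + m2)
= 48.96 * 85.27 / (48.96 + 85.27)
= 4174.8192 / 134.23
= 31.102 u

31.102


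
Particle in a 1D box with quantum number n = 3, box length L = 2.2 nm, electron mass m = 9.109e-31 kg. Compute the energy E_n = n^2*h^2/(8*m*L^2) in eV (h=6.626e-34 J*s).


E = n^2 * h^2 / (8 * m * L^2)
= 3^2 * (6.626e-34)^2 / (8 * 9.109e-31 * (2.2e-9)^2)
= 9 * 4.3904e-67 / (8 * 9.109e-31 * 4.8400e-18)
= 1.1203e-19 J
= 0.6993 eV

0.6993


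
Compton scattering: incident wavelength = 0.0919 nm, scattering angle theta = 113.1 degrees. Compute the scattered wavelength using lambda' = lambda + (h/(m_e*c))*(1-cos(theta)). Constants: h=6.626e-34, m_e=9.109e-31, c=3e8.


Compton wavelength: h/(m_e*c) = 2.4247e-12 m
d_lambda = 2.4247e-12 * (1 - cos(113.1 deg))
= 2.4247e-12 * 1.392337
= 3.3760e-12 m = 0.003376 nm
lambda' = 0.0919 + 0.003376
= 0.095276 nm

0.095276


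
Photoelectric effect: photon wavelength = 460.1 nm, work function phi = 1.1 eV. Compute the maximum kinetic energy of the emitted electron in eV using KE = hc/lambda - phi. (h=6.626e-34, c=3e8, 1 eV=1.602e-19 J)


E_photon = hc / lambda
= (6.626e-34)(3e8) / (460.1e-9)
= 4.3204e-19 J
= 2.6969 eV
KE = E_photon - phi
= 2.6969 - 1.1
= 1.5969 eV

1.5969


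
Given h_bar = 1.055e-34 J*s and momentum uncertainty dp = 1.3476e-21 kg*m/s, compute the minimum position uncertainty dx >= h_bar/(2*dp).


dx = h_bar / (2 * dp)
= 1.055e-34 / (2 * 1.3476e-21)
= 1.055e-34 / 2.6952e-21
= 3.9144e-14 m

3.9144e-14


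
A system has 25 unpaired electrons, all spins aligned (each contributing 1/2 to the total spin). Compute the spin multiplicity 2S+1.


Total spin S = N * (1/2) = 25 * 0.5 = 12.5
Spin multiplicity = 2S + 1
= 2 * 12.5 + 1
= 26

26


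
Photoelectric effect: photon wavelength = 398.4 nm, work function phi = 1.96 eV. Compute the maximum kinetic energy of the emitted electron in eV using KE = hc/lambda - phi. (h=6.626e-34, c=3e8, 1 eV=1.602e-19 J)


E_photon = hc / lambda
= (6.626e-34)(3e8) / (398.4e-9)
= 4.9895e-19 J
= 3.1145 eV
KE = E_photon - phi
= 3.1145 - 1.96
= 1.1545 eV

1.1545


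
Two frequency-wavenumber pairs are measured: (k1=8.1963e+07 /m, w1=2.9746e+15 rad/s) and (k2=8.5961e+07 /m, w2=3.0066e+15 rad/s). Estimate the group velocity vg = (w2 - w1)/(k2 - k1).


vg = (w2 - w1) / (k2 - k1)
= (3.0066e+15 - 2.9746e+15) / (8.5961e+07 - 8.1963e+07)
= 3.2000e+13 / 3.9980e+06
= 8.0040e+06 m/s

8.0040e+06


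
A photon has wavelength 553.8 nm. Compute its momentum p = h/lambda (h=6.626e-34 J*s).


p = h / lambda
= 6.626e-34 / (553.8e-9)
= 6.626e-34 / 5.5380e-07
= 1.1965e-27 kg*m/s

1.1965e-27


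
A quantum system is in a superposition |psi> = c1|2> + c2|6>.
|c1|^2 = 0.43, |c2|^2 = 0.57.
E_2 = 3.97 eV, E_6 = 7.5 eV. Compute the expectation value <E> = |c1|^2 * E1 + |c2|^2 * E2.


<E> = |c1|^2 * E1 + |c2|^2 * E2
= 0.43 * 3.97 + 0.57 * 7.5
= 1.7071 + 4.275
= 5.9821 eV

5.9821


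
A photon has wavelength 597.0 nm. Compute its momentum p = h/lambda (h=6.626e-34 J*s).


p = h / lambda
= 6.626e-34 / (597.0e-9)
= 6.626e-34 / 5.9700e-07
= 1.1099e-27 kg*m/s

1.1099e-27


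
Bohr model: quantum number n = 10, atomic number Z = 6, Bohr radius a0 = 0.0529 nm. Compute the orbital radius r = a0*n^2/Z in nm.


r = a0 * n^2 / Z
= 0.0529 * 10^2 / 6
= 0.0529 * 100 / 6
= 0.8817 nm

0.8817


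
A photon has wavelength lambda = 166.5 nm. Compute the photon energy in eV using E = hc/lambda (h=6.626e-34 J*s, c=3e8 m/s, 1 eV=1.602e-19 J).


E = hc / lambda
= (6.626e-34)(3e8) / (166.5e-9)
= 1.9878e-25 / 1.6650e-07
= 1.1939e-18 J
Converting to eV: 1.1939e-18 / 1.602e-19
= 7.4524 eV

7.4524


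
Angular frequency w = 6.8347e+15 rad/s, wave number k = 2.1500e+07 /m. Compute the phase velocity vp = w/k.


vp = w / k
= 6.8347e+15 / 2.1500e+07
= 3.1789e+08 m/s

3.1789e+08


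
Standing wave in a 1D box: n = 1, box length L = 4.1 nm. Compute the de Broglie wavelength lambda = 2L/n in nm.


lambda = 2L / n
= 2 * 4.1 / 1
= 8.2 / 1
= 8.2 nm

8.2


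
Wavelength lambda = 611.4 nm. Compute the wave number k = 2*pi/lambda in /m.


k = 2 * pi / lambda
= 6.2832 / (611.4e-9)
= 6.2832 / 6.1140e-07
= 1.0277e+07 /m

1.0277e+07


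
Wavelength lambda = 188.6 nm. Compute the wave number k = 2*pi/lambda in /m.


k = 2 * pi / lambda
= 6.2832 / (188.6e-9)
= 6.2832 / 1.8860e-07
= 3.3315e+07 /m

3.3315e+07


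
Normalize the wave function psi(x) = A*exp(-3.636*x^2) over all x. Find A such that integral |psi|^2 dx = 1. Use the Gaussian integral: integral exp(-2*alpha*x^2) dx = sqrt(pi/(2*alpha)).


integral |psi|^2 dx = A^2 * sqrt(pi/(2*alpha)) = 1
A^2 = sqrt(2*alpha/pi)
= sqrt(2 * 3.636 / pi)
= 1.52143
A = sqrt(1.52143)
= 1.2335

1.2335


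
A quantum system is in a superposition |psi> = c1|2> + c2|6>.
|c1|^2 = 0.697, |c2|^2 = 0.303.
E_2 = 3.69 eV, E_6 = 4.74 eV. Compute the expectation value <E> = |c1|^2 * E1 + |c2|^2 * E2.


<E> = |c1|^2 * E1 + |c2|^2 * E2
= 0.697 * 3.69 + 0.303 * 4.74
= 2.5719 + 1.4362
= 4.0081 eV

4.0081


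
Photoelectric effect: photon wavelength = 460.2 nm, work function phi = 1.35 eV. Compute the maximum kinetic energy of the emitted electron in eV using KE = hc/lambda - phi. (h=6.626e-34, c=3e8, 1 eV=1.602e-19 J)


E_photon = hc / lambda
= (6.626e-34)(3e8) / (460.2e-9)
= 4.3194e-19 J
= 2.6963 eV
KE = E_photon - phi
= 2.6963 - 1.35
= 1.3463 eV

1.3463


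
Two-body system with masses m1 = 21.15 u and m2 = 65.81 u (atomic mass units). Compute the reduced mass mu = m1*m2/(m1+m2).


mu = m1 * m2 / (m1 + m2)
= 21.15 * 65.81 / (21.15 + 65.81)
= 1391.8815 / 86.96
= 16.006 u

16.006


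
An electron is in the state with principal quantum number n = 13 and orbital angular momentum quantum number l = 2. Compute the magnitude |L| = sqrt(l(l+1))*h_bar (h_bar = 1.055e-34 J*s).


L = sqrt(l*(l+1)) * h_bar
= sqrt(2 * 3) * 1.055e-34
= sqrt(6) * 1.055e-34
= 2.4495 * 1.055e-34
= 2.5842e-34 J*s

2.5842e-34


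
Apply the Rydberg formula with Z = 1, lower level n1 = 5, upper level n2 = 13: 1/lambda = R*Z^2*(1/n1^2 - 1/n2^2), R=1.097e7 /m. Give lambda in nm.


1/lambda = R * Z^2 * (1/n1^2 - 1/n2^2)
= 1.097e7 * 1^2 * (1/5^2 - 1/13^2)
= 1.097e7 * 1 * (0.04 - 0.005917)
= 3.7389e+05 /m
lambda = 1 / 3.7389e+05
= 2674.5923 nm

2674.5923


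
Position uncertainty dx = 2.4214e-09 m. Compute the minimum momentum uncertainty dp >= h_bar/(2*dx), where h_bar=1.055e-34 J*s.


dp = h_bar / (2 * dx)
= 1.055e-34 / (2 * 2.4214e-09)
= 1.055e-34 / 4.8428e-09
= 2.1785e-26 kg*m/s

2.1785e-26


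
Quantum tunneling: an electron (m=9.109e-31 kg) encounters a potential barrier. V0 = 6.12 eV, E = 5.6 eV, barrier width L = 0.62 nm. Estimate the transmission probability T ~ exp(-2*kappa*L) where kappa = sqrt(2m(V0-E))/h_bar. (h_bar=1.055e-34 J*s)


V0 - E = 0.52 eV = 8.3304e-20 J
kappa = sqrt(2 * m * (V0-E)) / h_bar
= sqrt(2 * 9.109e-31 * 8.3304e-20) / 1.055e-34
= 3.6926e+09 /m
2*kappa*L = 2 * 3.6926e+09 * 0.62e-9
= 4.5788
T = exp(-4.5788) = 1.026712e-02

1.026712e-02


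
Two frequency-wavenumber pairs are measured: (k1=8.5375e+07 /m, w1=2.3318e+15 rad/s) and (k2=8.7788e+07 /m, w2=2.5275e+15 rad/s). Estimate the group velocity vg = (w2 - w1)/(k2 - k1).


vg = (w2 - w1) / (k2 - k1)
= (2.5275e+15 - 2.3318e+15) / (8.7788e+07 - 8.5375e+07)
= 1.9570e+14 / 2.4130e+06
= 8.1102e+07 m/s

8.1102e+07


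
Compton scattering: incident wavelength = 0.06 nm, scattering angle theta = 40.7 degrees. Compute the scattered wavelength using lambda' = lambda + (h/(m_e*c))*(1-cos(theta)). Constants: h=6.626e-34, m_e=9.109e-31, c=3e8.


Compton wavelength: h/(m_e*c) = 2.4247e-12 m
d_lambda = 2.4247e-12 * (1 - cos(40.7 deg))
= 2.4247e-12 * 0.241866
= 5.8645e-13 m = 0.000586 nm
lambda' = 0.06 + 0.000586
= 0.060586 nm

0.060586


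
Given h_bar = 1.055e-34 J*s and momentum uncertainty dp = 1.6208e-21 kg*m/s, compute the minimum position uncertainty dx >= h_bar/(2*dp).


dx = h_bar / (2 * dp)
= 1.055e-34 / (2 * 1.6208e-21)
= 1.055e-34 / 3.2416e-21
= 3.2546e-14 m

3.2546e-14


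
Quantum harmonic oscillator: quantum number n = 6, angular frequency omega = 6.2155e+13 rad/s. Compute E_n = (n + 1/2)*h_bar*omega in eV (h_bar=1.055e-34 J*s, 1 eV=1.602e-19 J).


E = (n + 1/2) * h_bar * omega
= (6 + 0.5) * 1.055e-34 * 6.2155e+13
= 6.5 * 6.5574e-21
= 4.2623e-20 J
= 0.2661 eV

0.2661


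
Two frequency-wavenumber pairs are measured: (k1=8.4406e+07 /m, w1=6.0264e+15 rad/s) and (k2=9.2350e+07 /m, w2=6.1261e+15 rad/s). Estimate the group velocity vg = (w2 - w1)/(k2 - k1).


vg = (w2 - w1) / (k2 - k1)
= (6.1261e+15 - 6.0264e+15) / (9.2350e+07 - 8.4406e+07)
= 9.9700e+13 / 7.9440e+06
= 1.2550e+07 m/s

1.2550e+07


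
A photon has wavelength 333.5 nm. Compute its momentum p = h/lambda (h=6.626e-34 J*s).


p = h / lambda
= 6.626e-34 / (333.5e-9)
= 6.626e-34 / 3.3350e-07
= 1.9868e-27 kg*m/s

1.9868e-27


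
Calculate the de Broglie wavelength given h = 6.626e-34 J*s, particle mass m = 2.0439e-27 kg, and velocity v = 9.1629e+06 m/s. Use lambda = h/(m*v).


lambda = h / (m * v)
= 6.626e-34 / (2.0439e-27 * 9.1629e+06)
= 6.626e-34 / 1.8728e-20
= 3.5380e-14 m

3.5380e-14


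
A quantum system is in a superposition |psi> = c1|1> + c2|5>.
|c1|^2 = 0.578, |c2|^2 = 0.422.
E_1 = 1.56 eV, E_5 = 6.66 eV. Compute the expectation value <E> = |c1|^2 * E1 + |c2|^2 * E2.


<E> = |c1|^2 * E1 + |c2|^2 * E2
= 0.578 * 1.56 + 0.422 * 6.66
= 0.9017 + 2.8105
= 3.7122 eV

3.7122


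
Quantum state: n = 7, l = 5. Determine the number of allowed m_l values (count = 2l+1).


m_l ranges from -l to +l in integer steps
So m_l goes from -5 to +5
Count = 2l + 1 = 2*5 + 1
= 11

11


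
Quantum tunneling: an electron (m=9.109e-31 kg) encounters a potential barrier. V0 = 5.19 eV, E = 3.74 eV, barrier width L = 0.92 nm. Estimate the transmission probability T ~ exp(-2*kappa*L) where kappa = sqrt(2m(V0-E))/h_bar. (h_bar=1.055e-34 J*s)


V0 - E = 1.45 eV = 2.3229e-19 J
kappa = sqrt(2 * m * (V0-E)) / h_bar
= sqrt(2 * 9.109e-31 * 2.3229e-19) / 1.055e-34
= 6.1661e+09 /m
2*kappa*L = 2 * 6.1661e+09 * 0.92e-9
= 11.3457
T = exp(-11.3457) = 1.182031e-05

1.182031e-05


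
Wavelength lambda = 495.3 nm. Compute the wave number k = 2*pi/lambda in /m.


k = 2 * pi / lambda
= 6.2832 / (495.3e-9)
= 6.2832 / 4.9530e-07
= 1.2686e+07 /m

1.2686e+07


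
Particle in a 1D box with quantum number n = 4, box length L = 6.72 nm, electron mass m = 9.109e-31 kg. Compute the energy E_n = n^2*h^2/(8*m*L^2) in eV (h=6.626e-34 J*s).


E = n^2 * h^2 / (8 * m * L^2)
= 4^2 * (6.626e-34)^2 / (8 * 9.109e-31 * (6.72e-9)^2)
= 16 * 4.3904e-67 / (8 * 9.109e-31 * 4.5158e-17)
= 2.1346e-20 J
= 0.1332 eV

0.1332


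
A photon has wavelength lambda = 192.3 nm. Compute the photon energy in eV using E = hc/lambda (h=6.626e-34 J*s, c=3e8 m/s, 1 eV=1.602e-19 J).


E = hc / lambda
= (6.626e-34)(3e8) / (192.3e-9)
= 1.9878e-25 / 1.9230e-07
= 1.0337e-18 J
Converting to eV: 1.0337e-18 / 1.602e-19
= 6.4525 eV

6.4525


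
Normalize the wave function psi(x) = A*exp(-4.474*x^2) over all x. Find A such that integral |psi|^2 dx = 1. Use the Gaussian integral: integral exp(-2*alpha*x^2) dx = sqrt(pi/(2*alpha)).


integral |psi|^2 dx = A^2 * sqrt(pi/(2*alpha)) = 1
A^2 = sqrt(2*alpha/pi)
= sqrt(2 * 4.474 / pi)
= 1.687672
A = sqrt(1.687672)
= 1.2991

1.2991


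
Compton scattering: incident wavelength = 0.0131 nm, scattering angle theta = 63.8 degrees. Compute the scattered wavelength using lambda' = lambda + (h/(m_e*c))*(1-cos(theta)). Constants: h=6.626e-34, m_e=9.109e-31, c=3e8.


Compton wavelength: h/(m_e*c) = 2.4247e-12 m
d_lambda = 2.4247e-12 * (1 - cos(63.8 deg))
= 2.4247e-12 * 0.558494
= 1.3542e-12 m = 0.001354 nm
lambda' = 0.0131 + 0.001354
= 0.014454 nm

0.014454


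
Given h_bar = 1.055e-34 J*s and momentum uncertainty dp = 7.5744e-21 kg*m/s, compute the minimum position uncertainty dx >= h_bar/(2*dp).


dx = h_bar / (2 * dp)
= 1.055e-34 / (2 * 7.5744e-21)
= 1.055e-34 / 1.5149e-20
= 6.9642e-15 m

6.9642e-15


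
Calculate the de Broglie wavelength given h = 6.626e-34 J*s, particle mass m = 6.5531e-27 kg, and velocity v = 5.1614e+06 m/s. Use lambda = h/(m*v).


lambda = h / (m * v)
= 6.626e-34 / (6.5531e-27 * 5.1614e+06)
= 6.626e-34 / 3.3823e-20
= 1.9590e-14 m

1.9590e-14


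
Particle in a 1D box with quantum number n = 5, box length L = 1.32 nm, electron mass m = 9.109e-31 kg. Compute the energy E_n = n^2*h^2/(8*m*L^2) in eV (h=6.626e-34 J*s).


E = n^2 * h^2 / (8 * m * L^2)
= 5^2 * (6.626e-34)^2 / (8 * 9.109e-31 * (1.32e-9)^2)
= 25 * 4.3904e-67 / (8 * 9.109e-31 * 1.7424e-18)
= 8.6444e-19 J
= 5.396 eV

5.396


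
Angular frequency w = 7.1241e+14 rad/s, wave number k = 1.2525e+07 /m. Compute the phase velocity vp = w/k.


vp = w / k
= 7.1241e+14 / 1.2525e+07
= 5.6879e+07 m/s

5.6879e+07


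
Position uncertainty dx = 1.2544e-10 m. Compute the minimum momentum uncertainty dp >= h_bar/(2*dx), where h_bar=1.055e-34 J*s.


dp = h_bar / (2 * dx)
= 1.055e-34 / (2 * 1.2544e-10)
= 1.055e-34 / 2.5088e-10
= 4.2052e-25 kg*m/s

4.2052e-25


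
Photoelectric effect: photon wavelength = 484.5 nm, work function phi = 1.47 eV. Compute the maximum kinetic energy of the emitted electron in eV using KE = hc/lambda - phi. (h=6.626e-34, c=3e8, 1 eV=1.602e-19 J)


E_photon = hc / lambda
= (6.626e-34)(3e8) / (484.5e-9)
= 4.1028e-19 J
= 2.561 eV
KE = E_photon - phi
= 2.561 - 1.47
= 1.091 eV

1.091


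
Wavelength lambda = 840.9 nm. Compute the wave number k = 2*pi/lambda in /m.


k = 2 * pi / lambda
= 6.2832 / (840.9e-9)
= 6.2832 / 8.4090e-07
= 7.4720e+06 /m

7.4720e+06


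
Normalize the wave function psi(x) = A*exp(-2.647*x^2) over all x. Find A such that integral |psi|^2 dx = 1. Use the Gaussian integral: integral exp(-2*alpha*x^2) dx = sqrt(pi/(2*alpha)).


integral |psi|^2 dx = A^2 * sqrt(pi/(2*alpha)) = 1
A^2 = sqrt(2*alpha/pi)
= sqrt(2 * 2.647 / pi)
= 1.298127
A = sqrt(1.298127)
= 1.1394

1.1394


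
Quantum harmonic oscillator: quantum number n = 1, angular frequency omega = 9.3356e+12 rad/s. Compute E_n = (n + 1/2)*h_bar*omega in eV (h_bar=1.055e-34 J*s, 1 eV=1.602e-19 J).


E = (n + 1/2) * h_bar * omega
= (1 + 0.5) * 1.055e-34 * 9.3356e+12
= 1.5 * 9.8491e-22
= 1.4774e-21 J
= 0.0092 eV

0.0092


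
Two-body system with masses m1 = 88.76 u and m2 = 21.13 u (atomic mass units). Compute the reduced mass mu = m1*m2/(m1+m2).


mu = m1 * m2 / (m1 + m2)
= 88.76 * 21.13 / (88.76 + 21.13)
= 1875.4988 / 109.89
= 17.0671 u

17.0671


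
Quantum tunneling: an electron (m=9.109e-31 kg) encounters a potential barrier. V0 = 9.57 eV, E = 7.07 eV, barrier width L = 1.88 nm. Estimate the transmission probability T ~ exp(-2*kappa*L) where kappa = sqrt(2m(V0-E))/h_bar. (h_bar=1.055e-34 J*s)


V0 - E = 2.5 eV = 4.0050e-19 J
kappa = sqrt(2 * m * (V0-E)) / h_bar
= sqrt(2 * 9.109e-31 * 4.0050e-19) / 1.055e-34
= 8.0965e+09 /m
2*kappa*L = 2 * 8.0965e+09 * 1.88e-9
= 30.443
T = exp(-30.443) = 6.008788e-14

6.008788e-14


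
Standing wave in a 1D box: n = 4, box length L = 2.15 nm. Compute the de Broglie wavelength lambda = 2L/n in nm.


lambda = 2L / n
= 2 * 2.15 / 4
= 4.3 / 4
= 1.075 nm

1.075


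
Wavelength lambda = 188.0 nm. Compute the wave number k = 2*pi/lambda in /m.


k = 2 * pi / lambda
= 6.2832 / (188.0e-9)
= 6.2832 / 1.8800e-07
= 3.3421e+07 /m

3.3421e+07


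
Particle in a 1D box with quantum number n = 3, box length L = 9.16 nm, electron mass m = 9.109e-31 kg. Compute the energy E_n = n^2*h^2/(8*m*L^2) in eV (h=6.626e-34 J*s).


E = n^2 * h^2 / (8 * m * L^2)
= 3^2 * (6.626e-34)^2 / (8 * 9.109e-31 * (9.16e-9)^2)
= 9 * 4.3904e-67 / (8 * 9.109e-31 * 8.3906e-17)
= 6.4624e-21 J
= 0.0403 eV

0.0403


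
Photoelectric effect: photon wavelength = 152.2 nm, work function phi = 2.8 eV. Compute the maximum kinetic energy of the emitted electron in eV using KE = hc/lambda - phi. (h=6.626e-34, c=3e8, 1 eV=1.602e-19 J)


E_photon = hc / lambda
= (6.626e-34)(3e8) / (152.2e-9)
= 1.3060e-18 J
= 8.1526 eV
KE = E_photon - phi
= 8.1526 - 2.8
= 5.3526 eV

5.3526


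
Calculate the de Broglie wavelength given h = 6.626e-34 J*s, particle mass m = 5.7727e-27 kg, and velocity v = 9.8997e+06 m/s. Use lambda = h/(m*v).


lambda = h / (m * v)
= 6.626e-34 / (5.7727e-27 * 9.8997e+06)
= 6.626e-34 / 5.7148e-20
= 1.1594e-14 m

1.1594e-14


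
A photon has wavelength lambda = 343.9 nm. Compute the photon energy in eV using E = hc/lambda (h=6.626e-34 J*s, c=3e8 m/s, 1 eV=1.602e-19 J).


E = hc / lambda
= (6.626e-34)(3e8) / (343.9e-9)
= 1.9878e-25 / 3.4390e-07
= 5.7802e-19 J
Converting to eV: 5.7802e-19 / 1.602e-19
= 3.6081 eV

3.6081


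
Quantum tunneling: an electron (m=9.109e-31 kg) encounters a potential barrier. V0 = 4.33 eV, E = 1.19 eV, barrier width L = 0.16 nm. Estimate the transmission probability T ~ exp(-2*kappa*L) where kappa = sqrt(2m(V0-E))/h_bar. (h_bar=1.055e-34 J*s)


V0 - E = 3.14 eV = 5.0303e-19 J
kappa = sqrt(2 * m * (V0-E)) / h_bar
= sqrt(2 * 9.109e-31 * 5.0303e-19) / 1.055e-34
= 9.0739e+09 /m
2*kappa*L = 2 * 9.0739e+09 * 0.16e-9
= 2.9036
T = exp(-2.9036) = 5.482287e-02

5.482287e-02


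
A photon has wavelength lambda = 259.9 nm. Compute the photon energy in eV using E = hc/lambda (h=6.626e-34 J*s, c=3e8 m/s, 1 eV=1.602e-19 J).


E = hc / lambda
= (6.626e-34)(3e8) / (259.9e-9)
= 1.9878e-25 / 2.5990e-07
= 7.6483e-19 J
Converting to eV: 7.6483e-19 / 1.602e-19
= 4.7742 eV

4.7742


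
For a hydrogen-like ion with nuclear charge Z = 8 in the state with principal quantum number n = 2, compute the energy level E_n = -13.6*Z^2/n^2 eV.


E_n = -13.6 * Z^2 / n^2
= -13.6 * 8^2 / 2^2
= -13.6 * 64 / 4
= -217.6 eV

-217.6


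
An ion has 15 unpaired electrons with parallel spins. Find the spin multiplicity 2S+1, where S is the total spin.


Total spin S = N * (1/2) = 15 * 0.5 = 7.5
Spin multiplicity = 2S + 1
= 2 * 7.5 + 1
= 16

16


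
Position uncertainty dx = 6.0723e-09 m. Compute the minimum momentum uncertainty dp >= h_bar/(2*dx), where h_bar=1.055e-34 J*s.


dp = h_bar / (2 * dx)
= 1.055e-34 / (2 * 6.0723e-09)
= 1.055e-34 / 1.2145e-08
= 8.6870e-27 kg*m/s

8.6870e-27


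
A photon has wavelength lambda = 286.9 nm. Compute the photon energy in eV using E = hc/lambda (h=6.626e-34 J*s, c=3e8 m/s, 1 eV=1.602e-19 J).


E = hc / lambda
= (6.626e-34)(3e8) / (286.9e-9)
= 1.9878e-25 / 2.8690e-07
= 6.9285e-19 J
Converting to eV: 6.9285e-19 / 1.602e-19
= 4.3249 eV

4.3249


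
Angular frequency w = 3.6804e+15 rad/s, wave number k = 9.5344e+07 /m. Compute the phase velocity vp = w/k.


vp = w / k
= 3.6804e+15 / 9.5344e+07
= 3.8601e+07 m/s

3.8601e+07


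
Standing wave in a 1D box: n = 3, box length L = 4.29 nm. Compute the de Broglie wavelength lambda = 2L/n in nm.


lambda = 2L / n
= 2 * 4.29 / 3
= 8.58 / 3
= 2.86 nm

2.86


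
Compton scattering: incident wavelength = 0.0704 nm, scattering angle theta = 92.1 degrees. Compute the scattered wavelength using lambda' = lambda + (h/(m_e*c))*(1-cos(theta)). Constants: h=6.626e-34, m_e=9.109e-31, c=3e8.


Compton wavelength: h/(m_e*c) = 2.4247e-12 m
d_lambda = 2.4247e-12 * (1 - cos(92.1 deg))
= 2.4247e-12 * 1.036644
= 2.5136e-12 m = 0.002514 nm
lambda' = 0.0704 + 0.002514
= 0.072914 nm

0.072914


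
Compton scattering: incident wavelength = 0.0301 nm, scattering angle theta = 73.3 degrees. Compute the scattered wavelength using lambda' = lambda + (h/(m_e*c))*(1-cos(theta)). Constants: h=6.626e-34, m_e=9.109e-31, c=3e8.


Compton wavelength: h/(m_e*c) = 2.4247e-12 m
d_lambda = 2.4247e-12 * (1 - cos(73.3 deg))
= 2.4247e-12 * 0.712639
= 1.7279e-12 m = 0.001728 nm
lambda' = 0.0301 + 0.001728
= 0.031828 nm

0.031828


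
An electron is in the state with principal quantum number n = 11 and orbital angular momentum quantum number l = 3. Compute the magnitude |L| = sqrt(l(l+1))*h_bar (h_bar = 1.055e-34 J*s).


L = sqrt(l*(l+1)) * h_bar
= sqrt(3 * 4) * 1.055e-34
= sqrt(12) * 1.055e-34
= 3.4641 * 1.055e-34
= 3.6546e-34 J*s

3.6546e-34


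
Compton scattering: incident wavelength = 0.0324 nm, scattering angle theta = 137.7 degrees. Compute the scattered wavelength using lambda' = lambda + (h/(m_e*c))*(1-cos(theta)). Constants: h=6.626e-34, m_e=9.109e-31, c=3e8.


Compton wavelength: h/(m_e*c) = 2.4247e-12 m
d_lambda = 2.4247e-12 * (1 - cos(137.7 deg))
= 2.4247e-12 * 1.739631
= 4.2181e-12 m = 0.004218 nm
lambda' = 0.0324 + 0.004218
= 0.036618 nm

0.036618


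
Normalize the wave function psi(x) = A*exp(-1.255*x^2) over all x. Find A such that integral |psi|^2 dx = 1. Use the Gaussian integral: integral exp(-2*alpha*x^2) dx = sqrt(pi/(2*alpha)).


integral |psi|^2 dx = A^2 * sqrt(pi/(2*alpha)) = 1
A^2 = sqrt(2*alpha/pi)
= sqrt(2 * 1.255 / pi)
= 0.893844
A = sqrt(0.893844)
= 0.9454

0.9454


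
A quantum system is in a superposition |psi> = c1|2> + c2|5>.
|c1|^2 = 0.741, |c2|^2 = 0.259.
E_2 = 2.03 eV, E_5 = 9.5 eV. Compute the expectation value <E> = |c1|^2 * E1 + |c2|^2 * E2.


<E> = |c1|^2 * E1 + |c2|^2 * E2
= 0.741 * 2.03 + 0.259 * 9.5
= 1.5042 + 2.4605
= 3.9647 eV

3.9647


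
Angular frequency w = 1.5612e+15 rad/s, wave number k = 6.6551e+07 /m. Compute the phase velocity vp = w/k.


vp = w / k
= 1.5612e+15 / 6.6551e+07
= 2.3459e+07 m/s

2.3459e+07


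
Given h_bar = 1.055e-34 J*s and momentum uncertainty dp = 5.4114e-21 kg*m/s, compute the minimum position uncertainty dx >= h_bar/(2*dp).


dx = h_bar / (2 * dp)
= 1.055e-34 / (2 * 5.4114e-21)
= 1.055e-34 / 1.0823e-20
= 9.7479e-15 m

9.7479e-15


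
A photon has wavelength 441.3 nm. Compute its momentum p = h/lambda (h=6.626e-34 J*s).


p = h / lambda
= 6.626e-34 / (441.3e-9)
= 6.626e-34 / 4.4130e-07
= 1.5015e-27 kg*m/s

1.5015e-27


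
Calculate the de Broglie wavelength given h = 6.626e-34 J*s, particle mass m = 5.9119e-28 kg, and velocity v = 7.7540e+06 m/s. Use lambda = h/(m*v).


lambda = h / (m * v)
= 6.626e-34 / (5.9119e-28 * 7.7540e+06)
= 6.626e-34 / 4.5841e-21
= 1.4454e-13 m

1.4454e-13


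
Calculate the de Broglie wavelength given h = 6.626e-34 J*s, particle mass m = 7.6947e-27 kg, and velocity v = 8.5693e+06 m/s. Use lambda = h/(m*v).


lambda = h / (m * v)
= 6.626e-34 / (7.6947e-27 * 8.5693e+06)
= 6.626e-34 / 6.5938e-20
= 1.0049e-14 m

1.0049e-14


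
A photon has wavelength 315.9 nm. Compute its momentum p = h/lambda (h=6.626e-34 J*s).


p = h / lambda
= 6.626e-34 / (315.9e-9)
= 6.626e-34 / 3.1590e-07
= 2.0975e-27 kg*m/s

2.0975e-27


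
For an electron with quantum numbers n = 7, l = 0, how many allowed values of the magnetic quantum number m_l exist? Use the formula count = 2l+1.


m_l ranges from -l to +l in integer steps
So m_l goes from -0 to +0
Count = 2l + 1 = 2*0 + 1
= 1

1


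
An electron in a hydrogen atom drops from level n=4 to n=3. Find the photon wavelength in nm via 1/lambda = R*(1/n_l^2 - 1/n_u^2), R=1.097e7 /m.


1/lambda = R * (1/n_l^2 - 1/n_u^2)
= 1.097e7 * (1/3^2 - 1/4^2)
= 1.097e7 * (0.111111 - 0.0625)
= 1.097e7 * 0.048611
= 5.3326e+05 /m
lambda = 1 / 5.3326e+05 = 1875.2442 nm

1875.2442


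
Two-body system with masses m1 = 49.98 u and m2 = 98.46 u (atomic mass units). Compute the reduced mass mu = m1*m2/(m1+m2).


mu = m1 * m2 / (m1 + m2)
= 49.98 * 98.46 / (49.98 + 98.46)
= 4921.0308 / 148.44
= 33.1516 u

33.1516


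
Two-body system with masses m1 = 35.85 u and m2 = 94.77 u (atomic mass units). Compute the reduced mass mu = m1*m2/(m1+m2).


mu = m1 * m2 / (m1 + m2)
= 35.85 * 94.77 / (35.85 + 94.77)
= 3397.5045 / 130.62
= 26.0106 u

26.0106


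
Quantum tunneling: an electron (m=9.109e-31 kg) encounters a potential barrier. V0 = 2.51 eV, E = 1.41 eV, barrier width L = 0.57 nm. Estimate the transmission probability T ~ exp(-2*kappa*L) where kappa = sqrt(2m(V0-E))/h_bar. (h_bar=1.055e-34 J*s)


V0 - E = 1.1 eV = 1.7622e-19 J
kappa = sqrt(2 * m * (V0-E)) / h_bar
= sqrt(2 * 9.109e-31 * 1.7622e-19) / 1.055e-34
= 5.3706e+09 /m
2*kappa*L = 2 * 5.3706e+09 * 0.57e-9
= 6.1225
T = exp(-6.1225) = 2.192919e-03

2.192919e-03


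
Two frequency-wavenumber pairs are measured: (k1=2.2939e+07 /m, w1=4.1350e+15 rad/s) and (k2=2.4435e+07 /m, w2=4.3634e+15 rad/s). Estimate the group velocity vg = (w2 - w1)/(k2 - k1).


vg = (w2 - w1) / (k2 - k1)
= (4.3634e+15 - 4.1350e+15) / (2.4435e+07 - 2.2939e+07)
= 2.2840e+14 / 1.4960e+06
= 1.5267e+08 m/s

1.5267e+08


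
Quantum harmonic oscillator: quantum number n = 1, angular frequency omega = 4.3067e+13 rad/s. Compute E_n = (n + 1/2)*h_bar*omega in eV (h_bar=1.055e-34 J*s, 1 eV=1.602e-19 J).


E = (n + 1/2) * h_bar * omega
= (1 + 0.5) * 1.055e-34 * 4.3067e+13
= 1.5 * 4.5436e-21
= 6.8154e-21 J
= 0.0425 eV

0.0425


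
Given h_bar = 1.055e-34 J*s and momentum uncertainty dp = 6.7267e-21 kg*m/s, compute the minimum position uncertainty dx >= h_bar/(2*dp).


dx = h_bar / (2 * dp)
= 1.055e-34 / (2 * 6.7267e-21)
= 1.055e-34 / 1.3453e-20
= 7.8419e-15 m

7.8419e-15


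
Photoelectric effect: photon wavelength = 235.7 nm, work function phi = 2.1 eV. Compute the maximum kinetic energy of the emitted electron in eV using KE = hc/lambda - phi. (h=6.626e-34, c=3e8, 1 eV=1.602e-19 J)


E_photon = hc / lambda
= (6.626e-34)(3e8) / (235.7e-9)
= 8.4336e-19 J
= 5.2644 eV
KE = E_photon - phi
= 5.2644 - 2.1
= 3.1644 eV

3.1644


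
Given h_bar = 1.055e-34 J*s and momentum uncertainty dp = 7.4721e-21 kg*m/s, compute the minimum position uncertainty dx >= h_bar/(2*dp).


dx = h_bar / (2 * dp)
= 1.055e-34 / (2 * 7.4721e-21)
= 1.055e-34 / 1.4944e-20
= 7.0596e-15 m

7.0596e-15


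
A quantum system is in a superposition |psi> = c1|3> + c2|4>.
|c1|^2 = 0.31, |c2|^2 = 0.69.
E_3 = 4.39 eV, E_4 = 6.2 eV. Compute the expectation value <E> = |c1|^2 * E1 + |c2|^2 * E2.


<E> = |c1|^2 * E1 + |c2|^2 * E2
= 0.31 * 4.39 + 0.69 * 6.2
= 1.3609 + 4.278
= 5.6389 eV

5.6389


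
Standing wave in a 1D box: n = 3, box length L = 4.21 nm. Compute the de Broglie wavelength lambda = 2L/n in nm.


lambda = 2L / n
= 2 * 4.21 / 3
= 8.42 / 3
= 2.8067 nm

2.8067


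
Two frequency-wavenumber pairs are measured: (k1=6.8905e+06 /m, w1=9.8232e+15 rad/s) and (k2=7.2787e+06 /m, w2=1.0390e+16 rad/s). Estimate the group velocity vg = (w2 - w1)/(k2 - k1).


vg = (w2 - w1) / (k2 - k1)
= (1.0390e+16 - 9.8232e+15) / (7.2787e+06 - 6.8905e+06)
= 5.6680e+14 / 3.8820e+05
= 1.4601e+09 m/s

1.4601e+09


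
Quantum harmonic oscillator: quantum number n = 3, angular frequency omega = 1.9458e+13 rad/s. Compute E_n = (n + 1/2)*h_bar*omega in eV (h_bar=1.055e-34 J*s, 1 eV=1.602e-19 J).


E = (n + 1/2) * h_bar * omega
= (3 + 0.5) * 1.055e-34 * 1.9458e+13
= 3.5 * 2.0528e-21
= 7.1849e-21 J
= 0.0448 eV

0.0448


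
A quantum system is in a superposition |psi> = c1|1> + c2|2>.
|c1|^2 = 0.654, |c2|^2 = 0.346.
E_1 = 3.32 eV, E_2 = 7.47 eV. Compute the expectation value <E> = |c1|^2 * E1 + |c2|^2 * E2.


<E> = |c1|^2 * E1 + |c2|^2 * E2
= 0.654 * 3.32 + 0.346 * 7.47
= 2.1713 + 2.5846
= 4.7559 eV

4.7559


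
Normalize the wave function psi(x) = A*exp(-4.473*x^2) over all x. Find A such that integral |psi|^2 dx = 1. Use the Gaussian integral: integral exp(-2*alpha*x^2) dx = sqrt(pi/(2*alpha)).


integral |psi|^2 dx = A^2 * sqrt(pi/(2*alpha)) = 1
A^2 = sqrt(2*alpha/pi)
= sqrt(2 * 4.473 / pi)
= 1.687483
A = sqrt(1.687483)
= 1.299

1.299


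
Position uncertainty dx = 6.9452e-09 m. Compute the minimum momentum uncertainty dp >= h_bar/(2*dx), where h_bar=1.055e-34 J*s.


dp = h_bar / (2 * dx)
= 1.055e-34 / (2 * 6.9452e-09)
= 1.055e-34 / 1.3890e-08
= 7.5952e-27 kg*m/s

7.5952e-27


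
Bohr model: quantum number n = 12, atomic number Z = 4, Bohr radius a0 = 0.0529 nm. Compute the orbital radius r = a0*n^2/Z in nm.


r = a0 * n^2 / Z
= 0.0529 * 12^2 / 4
= 0.0529 * 144 / 4
= 1.9044 nm

1.9044


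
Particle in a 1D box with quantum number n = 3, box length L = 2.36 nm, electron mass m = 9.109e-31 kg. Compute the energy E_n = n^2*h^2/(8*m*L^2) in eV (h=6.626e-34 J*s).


E = n^2 * h^2 / (8 * m * L^2)
= 3^2 * (6.626e-34)^2 / (8 * 9.109e-31 * (2.36e-9)^2)
= 9 * 4.3904e-67 / (8 * 9.109e-31 * 5.5696e-18)
= 9.7356e-20 J
= 0.6077 eV

0.6077


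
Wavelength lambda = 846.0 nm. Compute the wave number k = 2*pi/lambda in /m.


k = 2 * pi / lambda
= 6.2832 / (846.0e-9)
= 6.2832 / 8.4600e-07
= 7.4269e+06 /m

7.4269e+06


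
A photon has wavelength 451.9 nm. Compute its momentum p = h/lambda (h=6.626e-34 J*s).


p = h / lambda
= 6.626e-34 / (451.9e-9)
= 6.626e-34 / 4.5190e-07
= 1.4663e-27 kg*m/s

1.4663e-27


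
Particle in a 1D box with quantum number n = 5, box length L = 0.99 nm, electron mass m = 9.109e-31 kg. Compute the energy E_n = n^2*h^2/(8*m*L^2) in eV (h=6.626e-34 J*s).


E = n^2 * h^2 / (8 * m * L^2)
= 5^2 * (6.626e-34)^2 / (8 * 9.109e-31 * (0.99e-9)^2)
= 25 * 4.3904e-67 / (8 * 9.109e-31 * 9.8010e-19)
= 1.5368e-18 J
= 9.5929 eV

9.5929
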